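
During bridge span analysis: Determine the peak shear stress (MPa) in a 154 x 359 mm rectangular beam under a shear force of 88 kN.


A = b * h = 154 * 359 = 55286 mm^2
V = 88 kN = 88000.0 N
tau_max = 1.5 * V / A = 1.5 * 88000.0 / 55286
= 2.3876 MPa

2.3876 MPa


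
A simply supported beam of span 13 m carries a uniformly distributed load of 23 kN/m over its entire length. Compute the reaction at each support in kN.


Total load = w * L = 23 * 13 = 299 kN
By symmetry, each reaction R = total / 2 = 299 / 2 = 149.5 kN

149.5 kN


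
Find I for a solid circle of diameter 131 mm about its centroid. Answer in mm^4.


r = d / 2 = 131 / 2 = 65.5 mm
I = pi * r^4 / 4 = pi * 65.5^4 / 4
= 14456231.07 mm^4

14456231.07 mm^4


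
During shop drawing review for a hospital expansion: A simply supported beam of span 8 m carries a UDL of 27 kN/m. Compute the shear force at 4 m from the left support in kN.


R_A = w * L / 2 = 27 * 8 / 2 = 108.0 kN
V(x) = R_A - w * x = 108.0 - 27 * 4
= 0.0 kN

0.0 kN


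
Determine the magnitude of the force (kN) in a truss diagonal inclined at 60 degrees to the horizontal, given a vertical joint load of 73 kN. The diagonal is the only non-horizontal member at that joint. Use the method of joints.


At the joint, only the diagonal has a vertical component, so vertical equilibrium gives:
F * sin(60) = 73
F = 73 / sin(60)
= 73 / 0.866025
= 84.29 kN

84.29 kN


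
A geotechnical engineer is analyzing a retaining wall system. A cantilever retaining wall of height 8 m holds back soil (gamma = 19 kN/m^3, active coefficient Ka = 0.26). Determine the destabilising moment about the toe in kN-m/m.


Pa = 0.5 * Ka * gamma * H^2
= 0.5 * 0.26 * 19 * 8^2
= 158.08 kN/m
Arm = H / 3 = 8 / 3 = 2.6667 m
Mo = Pa * arm = Pa * H / 3 = 158.08 * 8 / 3 = 421.5467 kN-m/m

421.5467 kN-m/m


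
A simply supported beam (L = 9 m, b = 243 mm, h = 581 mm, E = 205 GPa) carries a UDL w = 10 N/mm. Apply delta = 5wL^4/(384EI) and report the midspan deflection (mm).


I = 243 * 581^3 / 12 = 3971489555.25 mm^4
L = 9000.0 mm, w = 10 N/mm, E = 205000.0 MPa
delta = 5 * w * L^4 / (384 * E * I)
= 5 * 10 * 9000.0^4 / (384 * 205000.0 * 3971489555.25)
= 1.0493 mm

1.0493 mm


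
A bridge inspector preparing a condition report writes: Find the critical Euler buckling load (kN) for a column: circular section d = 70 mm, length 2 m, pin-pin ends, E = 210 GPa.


I = pi * d^4 / 64 = 1178588.12 mm^4
L = 2000.0 mm
P_cr = pi^2 * E * I / L^2
= 9.8696 * 210000.0 * 1178588.12 / 2000.0^2
= 610690.42 N = 610.6904 kN

610.6904 kN


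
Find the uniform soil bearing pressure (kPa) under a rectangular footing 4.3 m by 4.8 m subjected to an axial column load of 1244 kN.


A = 4.3 * 4.8 = 20.64 m^2
q = P / A = 1244 / 20.64
= 60.2713 kPa

60.2713 kPa


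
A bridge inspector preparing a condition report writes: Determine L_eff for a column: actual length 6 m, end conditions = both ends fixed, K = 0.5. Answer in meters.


L_eff = K * L
= 0.5 * 6
= 3.0 m

3.0 m


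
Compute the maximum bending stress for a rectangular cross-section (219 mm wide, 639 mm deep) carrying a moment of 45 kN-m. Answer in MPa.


I = b * h^3 / 12 = 219 * 639^3 / 12 = 4761737421.75 mm^4
y = h / 2 = 639 / 2 = 319.5 mm
M = 45 kN-m = 45000000.0 N-mm
sigma = M * y / I = 45000000.0 * 319.5 / 4761737421.75
= 3.02 MPa

3.02 MPa


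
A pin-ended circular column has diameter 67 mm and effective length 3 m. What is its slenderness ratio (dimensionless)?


Radius of gyration r = d / 4 = 67 / 4 = 16.75 mm
L_eff = 3000.0 mm
Slenderness ratio = L / r = 3000.0 / 16.75 = 179.1 (dimensionless)

179.1 (dimensionless)


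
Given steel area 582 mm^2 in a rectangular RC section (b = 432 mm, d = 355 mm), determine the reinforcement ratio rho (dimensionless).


rho = As / (b * d)
= 582 / (432 * 355)
= 582 / 153360
= 0.003795 (dimensionless)

0.003795 (dimensionless)


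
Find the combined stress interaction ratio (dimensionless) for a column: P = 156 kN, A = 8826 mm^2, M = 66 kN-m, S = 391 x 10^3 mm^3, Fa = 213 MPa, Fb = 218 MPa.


f_a = P / A = 156000.0 / 8826 = 17.6751 MPa
f_b = M / S = 66000000.0 / 391000.0 = 168.798 MPa
Ratio = f_a / Fa + f_b / Fb
= 17.6751 / 213 + 168.798 / 218
= 0.8573 (dimensionless)

0.8573 (dimensionless)


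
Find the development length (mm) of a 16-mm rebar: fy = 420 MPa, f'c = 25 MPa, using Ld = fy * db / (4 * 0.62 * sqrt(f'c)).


Ld = (fy * db) / (4 * 0.62 * sqrt(f'c))
= (420 * 16) / (4 * 0.62 * sqrt(25))
= 6720 / 12.4
= 541.94 mm

541.94 mm


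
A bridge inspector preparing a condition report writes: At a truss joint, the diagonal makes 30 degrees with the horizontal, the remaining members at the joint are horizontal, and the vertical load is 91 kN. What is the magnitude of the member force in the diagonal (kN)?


At the joint, only the diagonal has a vertical component, so vertical equilibrium gives:
F * sin(30) = 91
F = 91 / sin(30)
= 91 / 0.5
= 182.0 kN

182.0 kN


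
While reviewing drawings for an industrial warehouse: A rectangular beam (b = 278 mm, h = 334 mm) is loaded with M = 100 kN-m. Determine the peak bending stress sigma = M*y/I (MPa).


I = b * h^3 / 12 = 278 * 334^3 / 12 = 863183142.67 mm^4
y = h / 2 = 334 / 2 = 167.0 mm
M = 100 kN-m = 100000000.0 N-mm
sigma = M * y / I = 100000000.0 * 167.0 / 863183142.67
= 19.35 MPa

19.35 MPa


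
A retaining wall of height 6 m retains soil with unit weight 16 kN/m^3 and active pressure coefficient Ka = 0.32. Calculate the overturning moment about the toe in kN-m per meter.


Pa = 0.5 * Ka * gamma * H^2
= 0.5 * 0.32 * 16 * 6^2
= 92.16 kN/m
Arm = H / 3 = 6 / 3 = 2.0 m
Mo = Pa * arm = Pa * H / 3 = 92.16 * 6 / 3 = 184.32 kN-m/m

184.32 kN-m/m


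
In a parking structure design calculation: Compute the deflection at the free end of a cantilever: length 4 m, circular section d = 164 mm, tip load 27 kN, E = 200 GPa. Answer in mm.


I = pi * d^4 / 64 = pi * 164^4 / 64 = 35509559.99 mm^4
L = 4000.0 mm, P = 27000.0 N, E = 200000.0 MPa
delta = P * L^3 / (3 * E * I)
= 27000.0 * 4000.0^3 / (3 * 200000.0 * 35509559.99)
= 81.1049 mm

81.1049 mm


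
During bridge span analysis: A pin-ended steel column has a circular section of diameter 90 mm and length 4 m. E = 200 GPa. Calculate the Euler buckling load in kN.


I = pi * d^4 / 64 = 3220623.34 mm^4
L = 4000.0 mm
P_cr = pi^2 * E * I / L^2
= 9.8696 * 200000.0 * 3220623.34 / 4000.0^2
= 397328.48 N = 397.3285 kN

397.3285 kN


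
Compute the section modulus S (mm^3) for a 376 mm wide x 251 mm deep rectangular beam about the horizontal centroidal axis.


S = b * h^2 / 6
= 376 * 251^2 / 6
= 376 * 63001 / 6
= 3948062.67 mm^3

3948062.67 mm^3


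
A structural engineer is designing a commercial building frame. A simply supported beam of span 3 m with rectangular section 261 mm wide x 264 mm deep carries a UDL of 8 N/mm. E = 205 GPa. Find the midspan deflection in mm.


I = 261 * 264^3 / 12 = 400194432.0 mm^4
L = 3000.0 mm, w = 8 N/mm, E = 205000.0 MPa
delta = 5 * w * L^4 / (384 * E * I)
= 5 * 8 * 3000.0^4 / (384 * 205000.0 * 400194432.0)
= 0.1028 mm

0.1028 mm


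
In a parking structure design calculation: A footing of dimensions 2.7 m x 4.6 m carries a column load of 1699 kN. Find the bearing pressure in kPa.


A = 2.7 * 4.6 = 12.42 m^2
q = P / A = 1699 / 12.42
= 136.7955 kPa

136.7955 kPa


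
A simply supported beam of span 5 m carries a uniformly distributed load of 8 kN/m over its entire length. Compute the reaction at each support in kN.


Total load = w * L = 8 * 5 = 40 kN
By symmetry, each reaction R = total / 2 = 40 / 2 = 20.0 kN

20.0 kN


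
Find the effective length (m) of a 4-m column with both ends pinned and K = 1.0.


L_eff = K * L
= 1.0 * 4
= 4.0 m

4.0 m


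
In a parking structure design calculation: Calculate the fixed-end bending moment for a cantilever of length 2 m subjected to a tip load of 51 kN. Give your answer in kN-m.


For a cantilever with a point load at the free end:
M_max = P * L = 51 * 2 = 102 kN-m

102 kN-m


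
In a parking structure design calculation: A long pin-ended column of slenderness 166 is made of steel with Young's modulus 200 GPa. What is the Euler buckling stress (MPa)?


sigma_cr = pi^2 * E / lambda^2
= 9.8696 * 200000.0 / 166^2
= 9.8696 * 200000.0 / 27556
= 71.6331 MPa

71.6331 MPa


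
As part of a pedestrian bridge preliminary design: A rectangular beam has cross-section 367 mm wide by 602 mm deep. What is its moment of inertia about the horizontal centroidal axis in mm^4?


I = b * h^3 / 12
= 367 * 602^3 / 12
= 367 * 218167208 / 12
= 6672280444.67 mm^4

6672280444.67 mm^4


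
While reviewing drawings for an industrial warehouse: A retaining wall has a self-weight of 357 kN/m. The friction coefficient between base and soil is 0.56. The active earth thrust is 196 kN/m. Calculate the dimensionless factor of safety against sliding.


Resisting force = mu * W = 0.56 * 357 = 199.92 kN/m
FOS = Resisting / Driving = 199.92 / 196
= 1.02 (dimensionless)

1.02 (dimensionless)


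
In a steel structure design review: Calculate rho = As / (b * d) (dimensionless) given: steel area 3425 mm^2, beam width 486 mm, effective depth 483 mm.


rho = As / (b * d)
= 3425 / (486 * 483)
= 3425 / 234738
= 0.014591 (dimensionless)

0.014591 (dimensionless)


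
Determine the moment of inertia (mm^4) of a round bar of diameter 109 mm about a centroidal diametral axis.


r = d / 2 = 109 / 2 = 54.5 mm
I = pi * r^4 / 4 = pi * 54.5^4 / 4
= 6929085.02 mm^4

6929085.02 mm^4


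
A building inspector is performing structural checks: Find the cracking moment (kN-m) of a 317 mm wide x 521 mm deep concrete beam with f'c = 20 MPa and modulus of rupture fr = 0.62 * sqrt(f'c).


fr = 0.62 * sqrt(20) = 0.62 * 4.4721 = 2.7727 MPa
I = 317 * 521^3 / 12 = 3735865103.08 mm^4
y_t = 260.5 mm
M_cr = fr * I / y_t = 2.7727 * 3735865103.08 / 260.5 N-mm
= 39.764 kN-m

39.764 kN-m


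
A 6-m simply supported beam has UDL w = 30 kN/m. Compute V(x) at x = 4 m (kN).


R_A = w * L / 2 = 30 * 6 / 2 = 90.0 kN
V(x) = R_A - w * x = 90.0 - 30 * 4
= -30.0 kN

-30.0 kN


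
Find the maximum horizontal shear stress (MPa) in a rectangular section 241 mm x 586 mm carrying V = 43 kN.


A = b * h = 241 * 586 = 141226 mm^2
V = 43 kN = 43000.0 N
tau_max = 1.5 * V / A = 1.5 * 43000.0 / 141226
= 0.4567 MPa

0.4567 MPa


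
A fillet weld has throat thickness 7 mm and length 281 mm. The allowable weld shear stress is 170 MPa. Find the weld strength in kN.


Strength = throat * length * allowable stress
= 7 * 281 * 170 N
= 334390 N
= 334.39 kN

334.39 kN


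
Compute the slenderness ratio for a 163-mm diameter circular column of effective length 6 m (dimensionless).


Radius of gyration r = d / 4 = 163 / 4 = 40.75 mm
L_eff = 6000.0 mm
Slenderness ratio = L / r = 6000.0 / 40.75 = 147.24 (dimensionless)

147.24 (dimensionless)


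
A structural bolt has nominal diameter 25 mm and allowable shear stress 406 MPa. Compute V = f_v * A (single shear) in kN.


A = pi * d^2 / 4 = pi * 25^2 / 4 = 490.8739 mm^2
V = f_v * A / 1000 = 406 * 490.8739 / 1000
= 199.2948 kN

199.2948 kN


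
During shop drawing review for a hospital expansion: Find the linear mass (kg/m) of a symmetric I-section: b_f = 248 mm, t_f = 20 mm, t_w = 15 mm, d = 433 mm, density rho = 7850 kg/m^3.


A_flanges = 2 * 248 * 20 = 9920 mm^2
A_web = (433 - 2 * 20) * 15 = 5895 mm^2
A_total = 9920 + 5895 = 15815 mm^2 = 0.015815 m^2
Weight = rho * A = 7850 * 0.015815 = 124.1478 kg/m

124.1478 kg/m


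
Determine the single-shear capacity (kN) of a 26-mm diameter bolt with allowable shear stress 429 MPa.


A = pi * d^2 / 4 = pi * 26^2 / 4 = 530.9292 mm^2
V = f_v * A / 1000 = 429 * 530.9292 / 1000
= 227.7686 kN

227.7686 kN


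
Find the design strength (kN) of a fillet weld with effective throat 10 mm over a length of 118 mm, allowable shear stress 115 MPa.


Strength = throat * length * allowable stress
= 10 * 118 * 115 N
= 135700 N
= 135.7 kN

135.7 kN


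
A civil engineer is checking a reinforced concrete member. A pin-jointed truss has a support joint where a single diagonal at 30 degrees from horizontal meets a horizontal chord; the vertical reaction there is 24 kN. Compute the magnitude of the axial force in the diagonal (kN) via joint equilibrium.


At the joint, only the diagonal has a vertical component, so vertical equilibrium gives:
F * sin(30) = 24
F = 24 / sin(30)
= 24 / 0.5
= 48.0 kN

48.0 kN


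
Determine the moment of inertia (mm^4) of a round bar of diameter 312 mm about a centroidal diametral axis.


r = d / 2 = 312 / 2 = 156.0 mm
I = pi * r^4 / 4 = pi * 156.0^4 / 4
= 465144912.01 mm^4

465144912.01 mm^4


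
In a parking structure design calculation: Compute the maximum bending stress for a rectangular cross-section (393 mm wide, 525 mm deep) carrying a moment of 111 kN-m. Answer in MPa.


I = b * h^3 / 12 = 393 * 525^3 / 12 = 4739027343.75 mm^4
y = h / 2 = 525 / 2 = 262.5 mm
M = 111 kN-m = 111000000.0 N-mm
sigma = M * y / I = 111000000.0 * 262.5 / 4739027343.75
= 6.15 MPa

6.15 MPa


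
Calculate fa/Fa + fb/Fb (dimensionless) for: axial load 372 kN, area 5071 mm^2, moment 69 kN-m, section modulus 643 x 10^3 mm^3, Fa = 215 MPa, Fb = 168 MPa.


f_a = P / A = 372000.0 / 5071 = 73.3583 MPa
f_b = M / S = 69000000.0 / 643000.0 = 107.3095 MPa
Ratio = f_a / Fa + f_b / Fb
= 73.3583 / 215 + 107.3095 / 168
= 0.9799 (dimensionless)

0.9799 (dimensionless)


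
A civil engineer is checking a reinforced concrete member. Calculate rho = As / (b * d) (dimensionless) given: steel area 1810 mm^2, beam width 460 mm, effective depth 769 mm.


rho = As / (b * d)
= 1810 / (460 * 769)
= 1810 / 353740
= 0.005117 (dimensionless)

0.005117 (dimensionless)


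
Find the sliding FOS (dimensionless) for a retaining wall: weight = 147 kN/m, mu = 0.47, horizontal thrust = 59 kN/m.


Resisting force = mu * W = 0.47 * 147 = 69.09 kN/m
FOS = Resisting / Driving = 69.09 / 59
= 1.171 (dimensionless)

1.171 (dimensionless)


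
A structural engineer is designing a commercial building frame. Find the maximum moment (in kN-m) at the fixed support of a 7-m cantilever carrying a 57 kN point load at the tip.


For a cantilever with a point load at the free end:
M_max = P * L = 57 * 7 = 399 kN-m

399 kN-m


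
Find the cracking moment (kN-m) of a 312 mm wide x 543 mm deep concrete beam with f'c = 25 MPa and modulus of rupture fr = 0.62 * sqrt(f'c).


fr = 0.62 * sqrt(25) = 0.62 * 5.0 = 3.1 MPa
I = 312 * 543^3 / 12 = 4162678182.0 mm^4
y_t = 271.5 mm
M_cr = fr * I / y_t = 3.1 * 4162678182.0 / 271.5 N-mm
= 47.5297 kN-m

47.5297 kN-m


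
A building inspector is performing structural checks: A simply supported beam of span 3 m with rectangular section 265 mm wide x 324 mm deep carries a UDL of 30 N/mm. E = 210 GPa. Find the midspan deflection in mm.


I = 265 * 324^3 / 12 = 751103280.0 mm^4
L = 3000.0 mm, w = 30 N/mm, E = 210000.0 MPa
delta = 5 * w * L^4 / (384 * E * I)
= 5 * 30 * 3000.0^4 / (384 * 210000.0 * 751103280.0)
= 0.2006 mm

0.2006 mm


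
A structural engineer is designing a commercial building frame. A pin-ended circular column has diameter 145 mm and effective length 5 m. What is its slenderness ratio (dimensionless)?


Radius of gyration r = d / 4 = 145 / 4 = 36.25 mm
L_eff = 5000.0 mm
Slenderness ratio = L / r = 5000.0 / 36.25 = 137.93 (dimensionless)

137.93 (dimensionless)


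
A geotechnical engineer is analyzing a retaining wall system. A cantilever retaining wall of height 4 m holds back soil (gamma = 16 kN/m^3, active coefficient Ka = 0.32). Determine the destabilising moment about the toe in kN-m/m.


Pa = 0.5 * Ka * gamma * H^2
= 0.5 * 0.32 * 16 * 4^2
= 40.96 kN/m
Arm = H / 3 = 4 / 3 = 1.3333 m
Mo = Pa * arm = Pa * H / 3 = 40.96 * 4 / 3 = 54.6133 kN-m/m

54.6133 kN-m/m


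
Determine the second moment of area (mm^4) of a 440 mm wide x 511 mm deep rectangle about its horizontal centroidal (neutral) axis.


I = b * h^3 / 12
= 440 * 511^3 / 12
= 440 * 133432831 / 12
= 4892537136.67 mm^4

4892537136.67 mm^4


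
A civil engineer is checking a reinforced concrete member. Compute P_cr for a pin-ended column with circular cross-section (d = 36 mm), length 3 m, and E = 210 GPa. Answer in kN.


I = pi * d^4 / 64 = 82447.96 mm^4
L = 3000.0 mm
P_cr = pi^2 * E * I / L^2
= 9.8696 * 210000.0 * 82447.96 / 3000.0^2
= 18987.0 N = 18.987 kN

18.987 kN


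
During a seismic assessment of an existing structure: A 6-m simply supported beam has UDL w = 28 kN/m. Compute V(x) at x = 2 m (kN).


R_A = w * L / 2 = 28 * 6 / 2 = 84.0 kN
V(x) = R_A - w * x = 84.0 - 28 * 2
= 28.0 kN

28.0 kN


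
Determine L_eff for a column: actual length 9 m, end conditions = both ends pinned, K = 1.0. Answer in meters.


L_eff = K * L
= 1.0 * 9
= 9.0 m

9.0 m


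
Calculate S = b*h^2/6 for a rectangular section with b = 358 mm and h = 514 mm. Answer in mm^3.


S = b * h^2 / 6
= 358 * 514^2 / 6
= 358 * 264196 / 6
= 15763694.67 mm^3

15763694.67 mm^3


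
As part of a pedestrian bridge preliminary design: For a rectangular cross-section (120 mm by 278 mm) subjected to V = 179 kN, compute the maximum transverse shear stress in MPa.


A = b * h = 120 * 278 = 33360 mm^2
V = 179 kN = 179000.0 N
tau_max = 1.5 * V / A = 1.5 * 179000.0 / 33360
= 8.0486 MPa

8.0486 MPa


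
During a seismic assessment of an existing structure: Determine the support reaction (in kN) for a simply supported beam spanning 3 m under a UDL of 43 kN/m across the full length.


Total load = w * L = 43 * 3 = 129 kN
By symmetry, each reaction R = total / 2 = 129 / 2 = 64.5 kN

64.5 kN


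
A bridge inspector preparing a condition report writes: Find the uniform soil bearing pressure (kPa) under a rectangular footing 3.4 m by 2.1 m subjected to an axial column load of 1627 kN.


A = 3.4 * 2.1 = 7.14 m^2
q = P / A = 1627 / 7.14
= 227.8711 kPa

227.8711 kPa


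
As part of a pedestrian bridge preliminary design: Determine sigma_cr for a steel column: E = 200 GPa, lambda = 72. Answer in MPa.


sigma_cr = pi^2 * E / lambda^2
= 9.8696 * 200000.0 / 72^2
= 9.8696 * 200000.0 / 5184
= 380.7718 MPa

380.7718 MPa


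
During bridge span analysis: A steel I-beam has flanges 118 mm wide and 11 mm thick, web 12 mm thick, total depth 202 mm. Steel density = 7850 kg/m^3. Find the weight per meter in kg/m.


A_flanges = 2 * 118 * 11 = 2596 mm^2
A_web = (202 - 2 * 11) * 12 = 2160 mm^2
A_total = 2596 + 2160 = 4756 mm^2 = 0.004756 m^2
Weight = rho * A = 7850 * 0.004756 = 37.3346 kg/m

37.3346 kg/m


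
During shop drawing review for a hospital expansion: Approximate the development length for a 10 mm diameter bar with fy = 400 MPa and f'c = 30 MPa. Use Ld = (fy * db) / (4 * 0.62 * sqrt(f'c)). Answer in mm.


Ld = (fy * db) / (4 * 0.62 * sqrt(f'c))
= (400 * 10) / (4 * 0.62 * sqrt(30))
= 4000 / 13.5835
= 294.47 mm

294.47 mm


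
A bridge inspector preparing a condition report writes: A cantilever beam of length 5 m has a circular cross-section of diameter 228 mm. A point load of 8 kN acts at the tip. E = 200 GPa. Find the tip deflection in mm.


I = pi * d^4 / 64 = pi * 228^4 / 64 = 132650620.77 mm^4
L = 5000.0 mm, P = 8000.0 N, E = 200000.0 MPa
delta = P * L^3 / (3 * E * I)
= 8000.0 * 5000.0^3 / (3 * 200000.0 * 132650620.77)
= 12.5643 mm

12.5643 mm


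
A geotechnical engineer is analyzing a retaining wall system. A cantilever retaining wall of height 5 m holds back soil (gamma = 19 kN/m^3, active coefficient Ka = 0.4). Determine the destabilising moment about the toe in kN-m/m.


Pa = 0.5 * Ka * gamma * H^2
= 0.5 * 0.4 * 19 * 5^2
= 95.0 kN/m
Arm = H / 3 = 5 / 3 = 1.6667 m
Mo = Pa * arm = Pa * H / 3 = 95.0 * 5 / 3 = 158.3333 kN-m/m

158.3333 kN-m/m


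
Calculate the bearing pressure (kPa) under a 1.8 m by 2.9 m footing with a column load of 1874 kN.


A = 1.8 * 2.9 = 5.22 m^2
q = P / A = 1874 / 5.22
= 359.0038 kPa

359.0038 kPa


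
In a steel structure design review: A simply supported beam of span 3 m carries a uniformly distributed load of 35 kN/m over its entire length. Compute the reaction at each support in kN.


Total load = w * L = 35 * 3 = 105 kN
By symmetry, each reaction R = total / 2 = 105 / 2 = 52.5 kN

52.5 kN


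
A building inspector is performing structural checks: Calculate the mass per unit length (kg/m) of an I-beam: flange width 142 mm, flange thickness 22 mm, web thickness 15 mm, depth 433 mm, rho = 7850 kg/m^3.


A_flanges = 2 * 142 * 22 = 6248 mm^2
A_web = (433 - 2 * 22) * 15 = 5835 mm^2
A_total = 6248 + 5835 = 12083 mm^2 = 0.012083 m^2
Weight = rho * A = 7850 * 0.012083 = 94.8516 kg/m

94.8516 kg/m


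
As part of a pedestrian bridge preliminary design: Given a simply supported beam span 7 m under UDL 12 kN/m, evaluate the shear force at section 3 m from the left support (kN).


R_A = w * L / 2 = 12 * 7 / 2 = 42.0 kN
V(x) = R_A - w * x = 42.0 - 12 * 3
= 6.0 kN

6.0 kN


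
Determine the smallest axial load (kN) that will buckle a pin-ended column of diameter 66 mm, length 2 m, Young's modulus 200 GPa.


I = pi * d^4 / 64 = 931420.18 mm^4
L = 2000.0 mm
P_cr = pi^2 * E * I / L^2
= 9.8696 * 200000.0 * 931420.18 / 2000.0^2
= 459637.43 N = 459.6374 kN

459.6374 kN


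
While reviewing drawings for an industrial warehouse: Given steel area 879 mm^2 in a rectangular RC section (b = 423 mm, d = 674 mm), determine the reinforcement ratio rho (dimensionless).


rho = As / (b * d)
= 879 / (423 * 674)
= 879 / 285102
= 0.003083 (dimensionless)

0.003083 (dimensionless)


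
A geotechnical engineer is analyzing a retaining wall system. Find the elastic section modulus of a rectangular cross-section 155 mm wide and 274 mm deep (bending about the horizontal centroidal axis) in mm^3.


S = b * h^2 / 6
= 155 * 274^2 / 6
= 155 * 75076 / 6
= 1939463.33 mm^3

1939463.33 mm^3


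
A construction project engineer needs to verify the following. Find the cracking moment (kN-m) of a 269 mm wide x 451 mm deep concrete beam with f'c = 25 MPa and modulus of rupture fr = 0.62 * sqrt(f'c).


fr = 0.62 * sqrt(25) = 0.62 * 5.0 = 3.1 MPa
I = 269 * 451^3 / 12 = 2056367159.92 mm^4
y_t = 225.5 mm
M_cr = fr * I / y_t = 3.1 * 2056367159.92 / 225.5 N-mm
= 28.2693 kN-m

28.2693 kN-m


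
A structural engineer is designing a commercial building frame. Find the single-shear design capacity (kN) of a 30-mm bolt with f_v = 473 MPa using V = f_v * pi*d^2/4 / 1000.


A = pi * d^2 / 4 = pi * 30^2 / 4 = 706.8583 mm^2
V = f_v * A / 1000 = 473 * 706.8583 / 1000
= 334.344 kN

334.344 kN


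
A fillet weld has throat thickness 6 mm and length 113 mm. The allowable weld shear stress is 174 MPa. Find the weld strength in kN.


Strength = throat * length * allowable stress
= 6 * 113 * 174 N
= 117972 N
= 117.97 kN

117.97 kN


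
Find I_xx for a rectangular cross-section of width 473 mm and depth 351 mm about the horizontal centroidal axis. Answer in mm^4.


I = b * h^3 / 12
= 473 * 351^3 / 12
= 473 * 43243551 / 12
= 1704516635.25 mm^4

1704516635.25 mm^4


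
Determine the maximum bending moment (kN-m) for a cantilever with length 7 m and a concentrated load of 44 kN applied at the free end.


For a cantilever with a point load at the free end:
M_max = P * L = 44 * 7 = 308 kN-m

308 kN-m


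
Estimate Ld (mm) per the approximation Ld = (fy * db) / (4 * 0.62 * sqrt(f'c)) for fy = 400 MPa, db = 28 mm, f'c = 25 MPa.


Ld = (fy * db) / (4 * 0.62 * sqrt(f'c))
= (400 * 28) / (4 * 0.62 * sqrt(25))
= 11200 / 12.4
= 903.23 mm

903.23 mm


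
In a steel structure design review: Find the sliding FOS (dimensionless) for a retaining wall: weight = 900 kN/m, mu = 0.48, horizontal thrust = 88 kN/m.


Resisting force = mu * W = 0.48 * 900 = 432.0 kN/m
FOS = Resisting / Driving = 432.0 / 88
= 4.9091 (dimensionless)

4.9091 (dimensionless)


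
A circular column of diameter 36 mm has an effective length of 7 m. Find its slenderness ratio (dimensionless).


Radius of gyration r = d / 4 = 36 / 4 = 9.0 mm
L_eff = 7000.0 mm
Slenderness ratio = L / r = 7000.0 / 9.0 = 777.78 (dimensionless)

777.78 (dimensionless)


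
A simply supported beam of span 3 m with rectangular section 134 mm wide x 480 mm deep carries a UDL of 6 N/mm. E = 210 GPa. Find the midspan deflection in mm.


I = 134 * 480^3 / 12 = 1234944000.0 mm^4
L = 3000.0 mm, w = 6 N/mm, E = 210000.0 MPa
delta = 5 * w * L^4 / (384 * E * I)
= 5 * 6 * 3000.0^4 / (384 * 210000.0 * 1234944000.0)
= 0.0244 mm

0.0244 mm


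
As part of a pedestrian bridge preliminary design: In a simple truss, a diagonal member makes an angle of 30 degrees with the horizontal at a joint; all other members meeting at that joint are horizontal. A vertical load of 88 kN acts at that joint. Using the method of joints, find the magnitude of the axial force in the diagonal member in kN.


At the joint, only the diagonal has a vertical component, so vertical equilibrium gives:
F * sin(30) = 88
F = 88 / sin(30)
= 88 / 0.5
= 176.0 kN

176.0 kN


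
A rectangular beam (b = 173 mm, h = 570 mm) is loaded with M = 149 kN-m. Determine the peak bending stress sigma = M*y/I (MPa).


I = b * h^3 / 12 = 173 * 570^3 / 12 = 2669865750.0 mm^4
y = h / 2 = 570 / 2 = 285.0 mm
M = 149 kN-m = 149000000.0 N-mm
sigma = M * y / I = 149000000.0 * 285.0 / 2669865750.0
= 15.91 MPa

15.91 MPa


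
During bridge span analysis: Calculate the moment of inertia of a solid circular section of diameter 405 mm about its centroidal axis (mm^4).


r = d / 2 = 405 / 2 = 202.5 mm
I = pi * r^4 / 4 = pi * 202.5^4 / 4
= 1320656859.91 mm^4

1320656859.91 mm^4


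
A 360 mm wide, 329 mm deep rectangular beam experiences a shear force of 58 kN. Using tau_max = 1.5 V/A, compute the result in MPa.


A = b * h = 360 * 329 = 118440 mm^2
V = 58 kN = 58000.0 N
tau_max = 1.5 * V / A = 1.5 * 58000.0 / 118440
= 0.7345 MPa

0.7345 MPa


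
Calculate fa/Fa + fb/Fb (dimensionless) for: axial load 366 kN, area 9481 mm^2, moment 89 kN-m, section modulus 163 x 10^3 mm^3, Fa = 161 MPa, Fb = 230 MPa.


f_a = P / A = 366000.0 / 9481 = 38.6035 MPa
f_b = M / S = 89000000.0 / 163000.0 = 546.0123 MPa
Ratio = f_a / Fa + f_b / Fb
= 38.6035 / 161 + 546.0123 / 230
= 2.6137 (dimensionless)

2.6137 (dimensionless)


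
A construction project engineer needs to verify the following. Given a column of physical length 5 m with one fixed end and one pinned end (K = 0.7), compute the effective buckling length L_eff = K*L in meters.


L_eff = K * L
= 0.7 * 5
= 3.5 m

3.5 m


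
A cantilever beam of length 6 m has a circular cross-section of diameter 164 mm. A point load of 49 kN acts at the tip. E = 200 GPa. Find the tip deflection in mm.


I = pi * d^4 / 64 = pi * 164^4 / 64 = 35509559.99 mm^4
L = 6000.0 mm, P = 49000.0 N, E = 200000.0 MPa
delta = P * L^3 / (3 * E * I)
= 49000.0 * 6000.0^3 / (3 * 200000.0 * 35509559.99)
= 496.7676 mm

496.7676 mm


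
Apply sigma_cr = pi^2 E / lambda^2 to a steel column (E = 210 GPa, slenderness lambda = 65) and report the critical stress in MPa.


sigma_cr = pi^2 * E / lambda^2
= 9.8696 * 210000.0 / 65^2
= 9.8696 * 210000.0 / 4225
= 490.5602 MPa

490.5602 MPa


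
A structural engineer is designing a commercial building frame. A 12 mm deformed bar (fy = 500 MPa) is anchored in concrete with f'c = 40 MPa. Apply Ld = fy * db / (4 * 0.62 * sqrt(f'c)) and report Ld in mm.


Ld = (fy * db) / (4 * 0.62 * sqrt(f'c))
= (500 * 12) / (4 * 0.62 * sqrt(40))
= 6000 / 15.6849
= 382.53 mm

382.53 mm


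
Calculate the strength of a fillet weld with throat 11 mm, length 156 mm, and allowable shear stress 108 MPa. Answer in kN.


Strength = throat * length * allowable stress
= 11 * 156 * 108 N
= 185328 N
= 185.33 kN

185.33 kN


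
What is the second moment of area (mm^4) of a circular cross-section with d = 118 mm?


r = d / 2 = 118 / 2 = 59.0 mm
I = pi * r^4 / 4 = pi * 59.0^4 / 4
= 9516953.07 mm^4

9516953.07 mm^4


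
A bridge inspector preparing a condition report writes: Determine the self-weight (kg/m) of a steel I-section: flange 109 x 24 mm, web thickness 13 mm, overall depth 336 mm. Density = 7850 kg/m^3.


A_flanges = 2 * 109 * 24 = 5232 mm^2
A_web = (336 - 2 * 24) * 13 = 3744 mm^2
A_total = 5232 + 3744 = 8976 mm^2 = 0.008976 m^2
Weight = rho * A = 7850 * 0.008976 = 70.4616 kg/m

70.4616 kg/m


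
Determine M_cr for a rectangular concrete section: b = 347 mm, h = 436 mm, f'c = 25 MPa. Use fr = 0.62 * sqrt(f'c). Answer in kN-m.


fr = 0.62 * sqrt(25) = 0.62 * 5.0 = 3.1 MPa
I = 347 * 436^3 / 12 = 2396667002.67 mm^4
y_t = 218.0 mm
M_cr = fr * I / y_t = 3.1 * 2396667002.67 / 218.0 N-mm
= 34.081 kN-m

34.081 kN-m


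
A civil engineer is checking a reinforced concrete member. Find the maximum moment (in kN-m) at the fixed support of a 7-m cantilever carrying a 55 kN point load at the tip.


For a cantilever with a point load at the free end:
M_max = P * L = 55 * 7 = 385 kN-m

385 kN-m


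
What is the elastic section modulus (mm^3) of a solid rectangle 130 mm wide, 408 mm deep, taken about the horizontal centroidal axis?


S = b * h^2 / 6
= 130 * 408^2 / 6
= 130 * 166464 / 6
= 3606720.0 mm^3

3606720.0 mm^3


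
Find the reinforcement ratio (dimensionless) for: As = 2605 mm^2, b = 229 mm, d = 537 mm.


rho = As / (b * d)
= 2605 / (229 * 537)
= 2605 / 122973
= 0.021184 (dimensionless)

0.021184 (dimensionless)


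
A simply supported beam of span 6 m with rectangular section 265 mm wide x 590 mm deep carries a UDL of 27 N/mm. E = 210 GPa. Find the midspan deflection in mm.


I = 265 * 590^3 / 12 = 4535452916.67 mm^4
L = 6000.0 mm, w = 27 N/mm, E = 210000.0 MPa
delta = 5 * w * L^4 / (384 * E * I)
= 5 * 27 * 6000.0^4 / (384 * 210000.0 * 4535452916.67)
= 0.4784 mm

0.4784 mm


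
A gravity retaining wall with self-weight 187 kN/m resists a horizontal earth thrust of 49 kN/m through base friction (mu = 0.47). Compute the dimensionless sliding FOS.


Resisting force = mu * W = 0.47 * 187 = 87.89 kN/m
FOS = Resisting / Driving = 87.89 / 49
= 1.7937 (dimensionless)

1.7937 (dimensionless)


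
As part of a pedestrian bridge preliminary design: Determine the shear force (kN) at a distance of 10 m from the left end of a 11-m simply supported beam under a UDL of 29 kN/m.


R_A = w * L / 2 = 29 * 11 / 2 = 159.5 kN
V(x) = R_A - w * x = 159.5 - 29 * 10
= -130.5 kN

-130.5 kN


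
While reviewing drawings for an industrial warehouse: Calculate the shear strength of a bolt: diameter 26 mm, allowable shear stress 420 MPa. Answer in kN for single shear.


A = pi * d^2 / 4 = pi * 26^2 / 4 = 530.9292 mm^2
V = f_v * A / 1000 = 420 * 530.9292 / 1000
= 222.9902 kN

222.9902 kN


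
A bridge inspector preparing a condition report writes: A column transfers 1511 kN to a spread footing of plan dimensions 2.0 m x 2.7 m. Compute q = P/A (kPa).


A = 2.0 * 2.7 = 5.4 m^2
q = P / A = 1511 / 5.4
= 279.8148 kPa

279.8148 kPa


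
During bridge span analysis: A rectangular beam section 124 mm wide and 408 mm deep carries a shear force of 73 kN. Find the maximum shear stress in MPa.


A = b * h = 124 * 408 = 50592 mm^2
V = 73 kN = 73000.0 N
tau_max = 1.5 * V / A = 1.5 * 73000.0 / 50592
= 2.1644 MPa

2.1644 MPa


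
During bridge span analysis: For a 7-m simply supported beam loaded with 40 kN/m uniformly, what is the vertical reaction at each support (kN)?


Total load = w * L = 40 * 7 = 280 kN
By symmetry, each reaction R = total / 2 = 280 / 2 = 140.0 kN

140.0 kN


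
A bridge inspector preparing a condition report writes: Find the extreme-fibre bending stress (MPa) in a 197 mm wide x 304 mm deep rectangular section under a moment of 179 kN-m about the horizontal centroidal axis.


I = b * h^3 / 12 = 197 * 304^3 / 12 = 461217450.67 mm^4
y = h / 2 = 304 / 2 = 152.0 mm
M = 179 kN-m = 179000000.0 N-mm
sigma = M * y / I = 179000000.0 * 152.0 / 461217450.67
= 58.99 MPa

58.99 MPa


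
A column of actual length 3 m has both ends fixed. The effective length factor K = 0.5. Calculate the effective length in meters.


L_eff = K * L
= 0.5 * 3
= 1.5 m

1.5 m


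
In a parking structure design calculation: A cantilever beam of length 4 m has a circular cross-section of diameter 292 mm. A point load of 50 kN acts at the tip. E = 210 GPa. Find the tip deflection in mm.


I = pi * d^4 / 64 = pi * 292^4 / 64 = 356862821.2 mm^4
L = 4000.0 mm, P = 50000.0 N, E = 210000.0 MPa
delta = P * L^3 / (3 * E * I)
= 50000.0 * 4000.0^3 / (3 * 210000.0 * 356862821.2)
= 14.2334 mm

14.2334 mm


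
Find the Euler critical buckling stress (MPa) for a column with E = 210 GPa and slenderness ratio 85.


sigma_cr = pi^2 * E / lambda^2
= 9.8696 * 210000.0 / 85^2
= 9.8696 * 210000.0 / 7225
= 286.8674 MPa

286.8674 MPa


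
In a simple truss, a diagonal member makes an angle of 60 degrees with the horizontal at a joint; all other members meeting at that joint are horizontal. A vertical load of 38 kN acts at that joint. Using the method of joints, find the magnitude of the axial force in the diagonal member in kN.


At the joint, only the diagonal has a vertical component, so vertical equilibrium gives:
F * sin(60) = 38
F = 38 / sin(60)
= 38 / 0.866025
= 43.88 kN

43.88 kN


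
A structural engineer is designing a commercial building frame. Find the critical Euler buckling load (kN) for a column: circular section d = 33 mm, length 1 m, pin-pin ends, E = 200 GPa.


I = pi * d^4 / 64 = 58213.76 mm^4
L = 1000.0 mm
P_cr = pi^2 * E * I / L^2
= 9.8696 * 200000.0 * 58213.76 / 1000.0^2
= 114909.36 N = 114.9094 kN

114.9094 kN


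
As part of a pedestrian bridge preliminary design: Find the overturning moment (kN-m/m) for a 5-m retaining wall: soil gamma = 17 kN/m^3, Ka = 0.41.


Pa = 0.5 * Ka * gamma * H^2
= 0.5 * 0.41 * 17 * 5^2
= 87.125 kN/m
Arm = H / 3 = 5 / 3 = 1.6667 m
Mo = Pa * arm = Pa * H / 3 = 87.125 * 5 / 3 = 145.2083 kN-m/m

145.2083 kN-m/m


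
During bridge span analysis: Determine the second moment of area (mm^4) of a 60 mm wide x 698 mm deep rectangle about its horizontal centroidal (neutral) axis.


I = b * h^3 / 12
= 60 * 698^3 / 12
= 60 * 340068392 / 12
= 1700341960.0 mm^4

1700341960.0 mm^4


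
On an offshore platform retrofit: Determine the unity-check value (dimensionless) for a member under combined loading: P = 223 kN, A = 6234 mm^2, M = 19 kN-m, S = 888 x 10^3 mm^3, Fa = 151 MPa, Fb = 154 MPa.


f_a = P / A = 223000.0 / 6234 = 35.7716 MPa
f_b = M / S = 19000000.0 / 888000.0 = 21.3964 MPa
Ratio = f_a / Fa + f_b / Fb
= 35.7716 / 151 + 21.3964 / 154
= 0.3758 (dimensionless)

0.3758 (dimensionless)


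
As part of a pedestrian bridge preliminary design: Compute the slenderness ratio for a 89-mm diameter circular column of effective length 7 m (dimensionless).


Radius of gyration r = d / 4 = 89 / 4 = 22.25 mm
L_eff = 7000.0 mm
Slenderness ratio = L / r = 7000.0 / 22.25 = 314.61 (dimensionless)

314.61 (dimensionless)


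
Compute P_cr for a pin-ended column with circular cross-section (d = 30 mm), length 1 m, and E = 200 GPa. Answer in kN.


I = pi * d^4 / 64 = 39760.78 mm^4
L = 1000.0 mm
P_cr = pi^2 * E * I / L^2
= 9.8696 * 200000.0 * 39760.78 / 1000.0^2
= 78484.64 N = 78.4846 kN

78.4846 kN


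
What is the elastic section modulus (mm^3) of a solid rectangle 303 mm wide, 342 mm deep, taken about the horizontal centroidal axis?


S = b * h^2 / 6
= 303 * 342^2 / 6
= 303 * 116964 / 6
= 5906682.0 mm^3

5906682.0 mm^3


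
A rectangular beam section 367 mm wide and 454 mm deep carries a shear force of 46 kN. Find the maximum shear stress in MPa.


A = b * h = 367 * 454 = 166618 mm^2
V = 46 kN = 46000.0 N
tau_max = 1.5 * V / A = 1.5 * 46000.0 / 166618
= 0.4141 MPa

0.4141 MPa


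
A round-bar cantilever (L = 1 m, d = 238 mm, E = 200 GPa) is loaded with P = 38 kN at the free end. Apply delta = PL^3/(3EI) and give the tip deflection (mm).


I = pi * d^4 / 64 = pi * 238^4 / 64 = 157498973.25 mm^4
L = 1000.0 mm, P = 38000.0 N, E = 200000.0 MPa
delta = P * L^3 / (3 * E * I)
= 38000.0 * 1000.0^3 / (3 * 200000.0 * 157498973.25)
= 0.4021 mm

0.4021 mm


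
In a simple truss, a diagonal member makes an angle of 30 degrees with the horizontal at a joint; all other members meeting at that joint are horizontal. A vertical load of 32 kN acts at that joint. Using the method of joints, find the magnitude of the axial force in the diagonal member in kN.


At the joint, only the diagonal has a vertical component, so vertical equilibrium gives:
F * sin(30) = 32
F = 32 / sin(30)
= 32 / 0.5
= 64.0 kN

64.0 kN


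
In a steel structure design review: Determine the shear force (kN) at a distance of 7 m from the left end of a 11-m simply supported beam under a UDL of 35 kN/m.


R_A = w * L / 2 = 35 * 11 / 2 = 192.5 kN
V(x) = R_A - w * x = 192.5 - 35 * 7
= -52.5 kN

-52.5 kN


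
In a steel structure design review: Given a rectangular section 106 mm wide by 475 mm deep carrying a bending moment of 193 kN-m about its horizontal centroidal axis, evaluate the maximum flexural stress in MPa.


I = b * h^3 / 12 = 106 * 475^3 / 12 = 946684895.83 mm^4
y = h / 2 = 475 / 2 = 237.5 mm
M = 193 kN-m = 193000000.0 N-mm
sigma = M * y / I = 193000000.0 * 237.5 / 946684895.83
= 48.42 MPa

48.42 MPa


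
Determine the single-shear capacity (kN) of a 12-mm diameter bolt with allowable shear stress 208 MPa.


A = pi * d^2 / 4 = pi * 12^2 / 4 = 113.0973 mm^2
V = f_v * A / 1000 = 208 * 113.0973 / 1000
= 23.5242 kN

23.5242 kN


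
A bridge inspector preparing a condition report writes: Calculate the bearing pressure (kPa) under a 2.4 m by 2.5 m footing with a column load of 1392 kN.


A = 2.4 * 2.5 = 6.0 m^2
q = P / A = 1392 / 6.0
= 232.0 kPa

232.0 kPa


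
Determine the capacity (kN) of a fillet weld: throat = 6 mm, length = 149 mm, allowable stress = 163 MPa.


Strength = throat * length * allowable stress
= 6 * 149 * 163 N
= 145722 N
= 145.72 kN

145.72 kN


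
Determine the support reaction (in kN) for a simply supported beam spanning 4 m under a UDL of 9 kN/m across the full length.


Total load = w * L = 9 * 4 = 36 kN
By symmetry, each reaction R = total / 2 = 36 / 2 = 18.0 kN

18.0 kN


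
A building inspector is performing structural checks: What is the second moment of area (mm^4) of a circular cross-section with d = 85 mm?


r = d / 2 = 85 / 2 = 42.5 mm
I = pi * r^4 / 4 = pi * 42.5^4 / 4
= 2562392.19 mm^4

2562392.19 mm^4


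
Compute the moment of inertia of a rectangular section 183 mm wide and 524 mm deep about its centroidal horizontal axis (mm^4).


I = b * h^3 / 12
= 183 * 524^3 / 12
= 183 * 143877824 / 12
= 2194136816.0 mm^4

2194136816.0 mm^4


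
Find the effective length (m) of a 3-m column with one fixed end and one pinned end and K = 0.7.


L_eff = K * L
= 0.7 * 3
= 2.1 m

2.1 m


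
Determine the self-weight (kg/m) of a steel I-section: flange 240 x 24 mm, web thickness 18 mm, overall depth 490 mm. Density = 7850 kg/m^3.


A_flanges = 2 * 240 * 24 = 11520 mm^2
A_web = (490 - 2 * 24) * 18 = 7956 mm^2
A_total = 11520 + 7956 = 19476 mm^2 = 0.019476 m^2
Weight = rho * A = 7850 * 0.019476 = 152.8866 kg/m

152.8866 kg/m


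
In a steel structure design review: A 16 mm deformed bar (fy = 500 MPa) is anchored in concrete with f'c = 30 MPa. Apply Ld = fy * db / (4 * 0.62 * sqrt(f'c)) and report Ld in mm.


Ld = (fy * db) / (4 * 0.62 * sqrt(f'c))
= (500 * 16) / (4 * 0.62 * sqrt(30))
= 8000 / 13.5835
= 588.95 mm

588.95 mm


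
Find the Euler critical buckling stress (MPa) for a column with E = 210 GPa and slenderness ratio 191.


sigma_cr = pi^2 * E / lambda^2
= 9.8696 * 210000.0 / 191^2
= 9.8696 * 210000.0 / 36481
= 56.8136 MPa

56.8136 MPa


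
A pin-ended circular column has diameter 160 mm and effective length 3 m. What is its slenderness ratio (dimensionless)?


Radius of gyration r = d / 4 = 160 / 4 = 40.0 mm
L_eff = 3000.0 mm
Slenderness ratio = L / r = 3000.0 / 40.0 = 75.0 (dimensionless)

75.0 (dimensionless)
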